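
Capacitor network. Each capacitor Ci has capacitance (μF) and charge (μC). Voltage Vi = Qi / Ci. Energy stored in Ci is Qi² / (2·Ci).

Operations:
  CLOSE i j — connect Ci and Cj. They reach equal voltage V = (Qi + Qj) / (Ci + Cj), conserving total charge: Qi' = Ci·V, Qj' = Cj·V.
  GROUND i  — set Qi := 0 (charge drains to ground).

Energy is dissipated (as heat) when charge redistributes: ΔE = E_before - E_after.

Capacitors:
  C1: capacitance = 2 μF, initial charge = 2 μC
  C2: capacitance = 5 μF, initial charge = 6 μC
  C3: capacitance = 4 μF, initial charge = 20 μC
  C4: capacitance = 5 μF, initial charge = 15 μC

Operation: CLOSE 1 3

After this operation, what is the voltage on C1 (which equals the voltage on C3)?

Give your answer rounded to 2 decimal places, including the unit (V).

Answer: 3.67 V

Derivation:
Initial: C1(2μF, Q=2μC, V=1.00V), C2(5μF, Q=6μC, V=1.20V), C3(4μF, Q=20μC, V=5.00V), C4(5μF, Q=15μC, V=3.00V)
Op 1: CLOSE 1-3: Q_total=22.00, C_total=6.00, V=3.67; Q1=7.33, Q3=14.67; dissipated=10.667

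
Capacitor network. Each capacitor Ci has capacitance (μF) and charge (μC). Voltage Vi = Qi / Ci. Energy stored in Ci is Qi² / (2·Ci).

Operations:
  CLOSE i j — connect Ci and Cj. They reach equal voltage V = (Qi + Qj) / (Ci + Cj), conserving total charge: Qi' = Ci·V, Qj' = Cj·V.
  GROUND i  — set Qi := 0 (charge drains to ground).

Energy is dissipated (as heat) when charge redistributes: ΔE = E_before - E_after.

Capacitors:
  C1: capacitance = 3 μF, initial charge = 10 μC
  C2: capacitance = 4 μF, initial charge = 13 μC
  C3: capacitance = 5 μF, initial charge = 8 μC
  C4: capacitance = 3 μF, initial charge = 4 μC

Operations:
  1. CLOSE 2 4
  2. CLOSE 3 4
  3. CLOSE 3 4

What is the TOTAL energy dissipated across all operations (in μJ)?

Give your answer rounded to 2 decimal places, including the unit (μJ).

Initial: C1(3μF, Q=10μC, V=3.33V), C2(4μF, Q=13μC, V=3.25V), C3(5μF, Q=8μC, V=1.60V), C4(3μF, Q=4μC, V=1.33V)
Op 1: CLOSE 2-4: Q_total=17.00, C_total=7.00, V=2.43; Q2=9.71, Q4=7.29; dissipated=3.149
Op 2: CLOSE 3-4: Q_total=15.29, C_total=8.00, V=1.91; Q3=9.55, Q4=5.73; dissipated=0.644
Op 3: CLOSE 3-4: Q_total=15.29, C_total=8.00, V=1.91; Q3=9.55, Q4=5.73; dissipated=0.000
Total dissipated: 3.792 μJ

Answer: 3.79 μJ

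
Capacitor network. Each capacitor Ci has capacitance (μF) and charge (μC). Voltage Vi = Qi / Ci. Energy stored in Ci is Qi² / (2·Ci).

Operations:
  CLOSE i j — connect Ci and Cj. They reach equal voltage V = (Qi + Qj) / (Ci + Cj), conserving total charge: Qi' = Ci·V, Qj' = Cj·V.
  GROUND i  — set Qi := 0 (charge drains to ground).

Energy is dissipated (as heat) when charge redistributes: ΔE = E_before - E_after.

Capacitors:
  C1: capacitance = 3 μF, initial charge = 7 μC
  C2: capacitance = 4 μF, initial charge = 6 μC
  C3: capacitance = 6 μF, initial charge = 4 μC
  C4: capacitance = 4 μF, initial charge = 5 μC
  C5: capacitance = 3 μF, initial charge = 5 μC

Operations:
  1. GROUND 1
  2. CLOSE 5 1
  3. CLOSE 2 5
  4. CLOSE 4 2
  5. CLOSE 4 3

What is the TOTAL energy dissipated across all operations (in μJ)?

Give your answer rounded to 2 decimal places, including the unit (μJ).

Answer: 11.02 μJ

Derivation:
Initial: C1(3μF, Q=7μC, V=2.33V), C2(4μF, Q=6μC, V=1.50V), C3(6μF, Q=4μC, V=0.67V), C4(4μF, Q=5μC, V=1.25V), C5(3μF, Q=5μC, V=1.67V)
Op 1: GROUND 1: Q1=0; energy lost=8.167
Op 2: CLOSE 5-1: Q_total=5.00, C_total=6.00, V=0.83; Q5=2.50, Q1=2.50; dissipated=2.083
Op 3: CLOSE 2-5: Q_total=8.50, C_total=7.00, V=1.21; Q2=4.86, Q5=3.64; dissipated=0.381
Op 4: CLOSE 4-2: Q_total=9.86, C_total=8.00, V=1.23; Q4=4.93, Q2=4.93; dissipated=0.001
Op 5: CLOSE 4-3: Q_total=8.93, C_total=10.00, V=0.89; Q4=3.57, Q3=5.36; dissipated=0.384
Total dissipated: 11.016 μJ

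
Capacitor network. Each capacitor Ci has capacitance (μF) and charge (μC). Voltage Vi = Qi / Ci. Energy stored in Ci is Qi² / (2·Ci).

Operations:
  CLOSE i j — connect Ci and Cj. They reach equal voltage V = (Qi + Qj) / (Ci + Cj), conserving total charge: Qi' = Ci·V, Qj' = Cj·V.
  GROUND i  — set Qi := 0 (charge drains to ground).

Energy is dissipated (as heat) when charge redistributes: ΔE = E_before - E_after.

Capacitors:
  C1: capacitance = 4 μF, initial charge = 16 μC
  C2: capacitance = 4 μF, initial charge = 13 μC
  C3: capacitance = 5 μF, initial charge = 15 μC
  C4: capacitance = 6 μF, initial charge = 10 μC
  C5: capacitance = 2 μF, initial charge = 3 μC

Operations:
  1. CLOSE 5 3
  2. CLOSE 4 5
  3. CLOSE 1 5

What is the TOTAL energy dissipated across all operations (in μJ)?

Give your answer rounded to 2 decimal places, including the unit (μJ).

Answer: 5.18 μJ

Derivation:
Initial: C1(4μF, Q=16μC, V=4.00V), C2(4μF, Q=13μC, V=3.25V), C3(5μF, Q=15μC, V=3.00V), C4(6μF, Q=10μC, V=1.67V), C5(2μF, Q=3μC, V=1.50V)
Op 1: CLOSE 5-3: Q_total=18.00, C_total=7.00, V=2.57; Q5=5.14, Q3=12.86; dissipated=1.607
Op 2: CLOSE 4-5: Q_total=15.14, C_total=8.00, V=1.89; Q4=11.36, Q5=3.79; dissipated=0.614
Op 3: CLOSE 1-5: Q_total=19.79, C_total=6.00, V=3.30; Q1=13.19, Q5=6.60; dissipated=2.960
Total dissipated: 5.181 μJ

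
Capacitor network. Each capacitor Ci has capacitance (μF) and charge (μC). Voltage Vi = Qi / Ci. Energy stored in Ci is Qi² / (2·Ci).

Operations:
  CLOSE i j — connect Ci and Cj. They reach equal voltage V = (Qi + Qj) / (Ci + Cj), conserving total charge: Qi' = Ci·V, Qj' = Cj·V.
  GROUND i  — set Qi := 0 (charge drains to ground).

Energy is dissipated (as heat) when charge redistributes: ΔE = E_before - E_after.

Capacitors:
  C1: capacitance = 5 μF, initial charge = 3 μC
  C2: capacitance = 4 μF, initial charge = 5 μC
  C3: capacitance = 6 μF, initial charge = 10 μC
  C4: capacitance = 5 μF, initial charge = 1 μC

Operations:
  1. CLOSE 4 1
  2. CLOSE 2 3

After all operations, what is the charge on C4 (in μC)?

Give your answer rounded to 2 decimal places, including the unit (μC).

Initial: C1(5μF, Q=3μC, V=0.60V), C2(4μF, Q=5μC, V=1.25V), C3(6μF, Q=10μC, V=1.67V), C4(5μF, Q=1μC, V=0.20V)
Op 1: CLOSE 4-1: Q_total=4.00, C_total=10.00, V=0.40; Q4=2.00, Q1=2.00; dissipated=0.200
Op 2: CLOSE 2-3: Q_total=15.00, C_total=10.00, V=1.50; Q2=6.00, Q3=9.00; dissipated=0.208
Final charges: Q1=2.00, Q2=6.00, Q3=9.00, Q4=2.00

Answer: 2.00 μC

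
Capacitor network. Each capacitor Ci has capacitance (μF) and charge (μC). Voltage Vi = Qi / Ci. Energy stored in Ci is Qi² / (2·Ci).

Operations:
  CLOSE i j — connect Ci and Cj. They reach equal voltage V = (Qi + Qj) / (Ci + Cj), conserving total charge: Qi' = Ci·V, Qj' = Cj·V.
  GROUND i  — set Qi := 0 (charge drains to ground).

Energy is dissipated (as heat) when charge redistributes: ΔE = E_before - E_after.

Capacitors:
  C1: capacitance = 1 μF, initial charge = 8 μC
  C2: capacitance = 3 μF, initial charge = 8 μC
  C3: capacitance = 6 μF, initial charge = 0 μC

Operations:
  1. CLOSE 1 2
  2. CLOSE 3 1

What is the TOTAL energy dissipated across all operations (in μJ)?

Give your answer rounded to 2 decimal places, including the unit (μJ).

Answer: 17.52 μJ

Derivation:
Initial: C1(1μF, Q=8μC, V=8.00V), C2(3μF, Q=8μC, V=2.67V), C3(6μF, Q=0μC, V=0.00V)
Op 1: CLOSE 1-2: Q_total=16.00, C_total=4.00, V=4.00; Q1=4.00, Q2=12.00; dissipated=10.667
Op 2: CLOSE 3-1: Q_total=4.00, C_total=7.00, V=0.57; Q3=3.43, Q1=0.57; dissipated=6.857
Total dissipated: 17.524 μJ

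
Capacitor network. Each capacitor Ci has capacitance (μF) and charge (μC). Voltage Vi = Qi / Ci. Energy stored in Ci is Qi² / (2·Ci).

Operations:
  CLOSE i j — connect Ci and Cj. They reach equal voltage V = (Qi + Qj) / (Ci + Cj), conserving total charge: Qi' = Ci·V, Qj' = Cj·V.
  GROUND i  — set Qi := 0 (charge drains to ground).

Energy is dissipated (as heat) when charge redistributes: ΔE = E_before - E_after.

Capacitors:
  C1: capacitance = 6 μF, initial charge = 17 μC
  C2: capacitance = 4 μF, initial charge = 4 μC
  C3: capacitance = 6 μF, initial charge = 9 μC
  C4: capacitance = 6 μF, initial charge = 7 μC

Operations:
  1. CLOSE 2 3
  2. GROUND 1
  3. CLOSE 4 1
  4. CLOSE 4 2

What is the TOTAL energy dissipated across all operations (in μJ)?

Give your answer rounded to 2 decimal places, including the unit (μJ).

Initial: C1(6μF, Q=17μC, V=2.83V), C2(4μF, Q=4μC, V=1.00V), C3(6μF, Q=9μC, V=1.50V), C4(6μF, Q=7μC, V=1.17V)
Op 1: CLOSE 2-3: Q_total=13.00, C_total=10.00, V=1.30; Q2=5.20, Q3=7.80; dissipated=0.300
Op 2: GROUND 1: Q1=0; energy lost=24.083
Op 3: CLOSE 4-1: Q_total=7.00, C_total=12.00, V=0.58; Q4=3.50, Q1=3.50; dissipated=2.042
Op 4: CLOSE 4-2: Q_total=8.70, C_total=10.00, V=0.87; Q4=5.22, Q2=3.48; dissipated=0.616
Total dissipated: 27.041 μJ

Answer: 27.04 μJ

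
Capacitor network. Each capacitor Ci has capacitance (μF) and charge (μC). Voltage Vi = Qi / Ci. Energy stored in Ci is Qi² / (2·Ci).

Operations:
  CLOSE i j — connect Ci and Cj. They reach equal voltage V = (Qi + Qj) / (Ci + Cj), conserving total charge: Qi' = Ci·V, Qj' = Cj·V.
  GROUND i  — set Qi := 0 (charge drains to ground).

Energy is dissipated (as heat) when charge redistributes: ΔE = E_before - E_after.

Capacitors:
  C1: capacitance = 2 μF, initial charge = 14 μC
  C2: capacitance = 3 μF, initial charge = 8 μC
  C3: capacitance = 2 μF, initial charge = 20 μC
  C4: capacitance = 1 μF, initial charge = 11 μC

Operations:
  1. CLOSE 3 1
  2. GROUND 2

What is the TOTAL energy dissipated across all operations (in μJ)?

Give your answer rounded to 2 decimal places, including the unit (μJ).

Initial: C1(2μF, Q=14μC, V=7.00V), C2(3μF, Q=8μC, V=2.67V), C3(2μF, Q=20μC, V=10.00V), C4(1μF, Q=11μC, V=11.00V)
Op 1: CLOSE 3-1: Q_total=34.00, C_total=4.00, V=8.50; Q3=17.00, Q1=17.00; dissipated=4.500
Op 2: GROUND 2: Q2=0; energy lost=10.667
Total dissipated: 15.167 μJ

Answer: 15.17 μJ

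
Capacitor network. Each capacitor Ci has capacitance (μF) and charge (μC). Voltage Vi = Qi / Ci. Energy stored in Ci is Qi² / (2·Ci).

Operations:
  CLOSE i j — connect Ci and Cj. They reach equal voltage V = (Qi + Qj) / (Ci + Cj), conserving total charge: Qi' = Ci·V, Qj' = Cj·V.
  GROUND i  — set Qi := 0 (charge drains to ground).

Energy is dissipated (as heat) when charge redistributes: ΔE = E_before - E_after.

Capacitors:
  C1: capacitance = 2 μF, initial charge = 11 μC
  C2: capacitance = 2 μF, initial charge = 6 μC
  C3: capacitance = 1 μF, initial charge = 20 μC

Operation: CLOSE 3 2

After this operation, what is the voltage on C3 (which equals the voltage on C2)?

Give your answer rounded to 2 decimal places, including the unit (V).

Answer: 8.67 V

Derivation:
Initial: C1(2μF, Q=11μC, V=5.50V), C2(2μF, Q=6μC, V=3.00V), C3(1μF, Q=20μC, V=20.00V)
Op 1: CLOSE 3-2: Q_total=26.00, C_total=3.00, V=8.67; Q3=8.67, Q2=17.33; dissipated=96.333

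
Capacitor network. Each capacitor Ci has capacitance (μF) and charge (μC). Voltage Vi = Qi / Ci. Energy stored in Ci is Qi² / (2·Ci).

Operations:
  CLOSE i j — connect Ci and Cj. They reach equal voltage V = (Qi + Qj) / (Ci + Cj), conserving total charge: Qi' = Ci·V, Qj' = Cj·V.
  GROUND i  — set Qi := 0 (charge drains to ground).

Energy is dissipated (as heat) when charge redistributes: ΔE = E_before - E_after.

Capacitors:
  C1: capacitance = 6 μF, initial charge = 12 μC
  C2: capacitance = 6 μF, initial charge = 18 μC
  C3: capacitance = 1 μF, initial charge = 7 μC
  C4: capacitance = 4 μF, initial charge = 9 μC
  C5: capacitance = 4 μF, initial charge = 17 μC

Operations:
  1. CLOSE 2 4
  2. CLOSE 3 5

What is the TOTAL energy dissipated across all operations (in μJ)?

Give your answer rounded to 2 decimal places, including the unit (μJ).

Initial: C1(6μF, Q=12μC, V=2.00V), C2(6μF, Q=18μC, V=3.00V), C3(1μF, Q=7μC, V=7.00V), C4(4μF, Q=9μC, V=2.25V), C5(4μF, Q=17μC, V=4.25V)
Op 1: CLOSE 2-4: Q_total=27.00, C_total=10.00, V=2.70; Q2=16.20, Q4=10.80; dissipated=0.675
Op 2: CLOSE 3-5: Q_total=24.00, C_total=5.00, V=4.80; Q3=4.80, Q5=19.20; dissipated=3.025
Total dissipated: 3.700 μJ

Answer: 3.70 μJ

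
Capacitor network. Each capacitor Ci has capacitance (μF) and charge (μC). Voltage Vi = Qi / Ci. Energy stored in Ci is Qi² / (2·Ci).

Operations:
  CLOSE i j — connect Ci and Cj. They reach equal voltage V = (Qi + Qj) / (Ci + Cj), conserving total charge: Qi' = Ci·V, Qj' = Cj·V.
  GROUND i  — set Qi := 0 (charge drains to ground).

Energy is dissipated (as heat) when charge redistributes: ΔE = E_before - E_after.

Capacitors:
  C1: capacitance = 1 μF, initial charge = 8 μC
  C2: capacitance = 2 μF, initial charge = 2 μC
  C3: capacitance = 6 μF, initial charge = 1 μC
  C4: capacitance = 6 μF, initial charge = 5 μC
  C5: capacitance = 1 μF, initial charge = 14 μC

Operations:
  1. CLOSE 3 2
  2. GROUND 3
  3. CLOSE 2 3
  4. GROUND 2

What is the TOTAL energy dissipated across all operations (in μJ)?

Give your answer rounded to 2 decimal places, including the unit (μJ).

Initial: C1(1μF, Q=8μC, V=8.00V), C2(2μF, Q=2μC, V=1.00V), C3(6μF, Q=1μC, V=0.17V), C4(6μF, Q=5μC, V=0.83V), C5(1μF, Q=14μC, V=14.00V)
Op 1: CLOSE 3-2: Q_total=3.00, C_total=8.00, V=0.38; Q3=2.25, Q2=0.75; dissipated=0.521
Op 2: GROUND 3: Q3=0; energy lost=0.422
Op 3: CLOSE 2-3: Q_total=0.75, C_total=8.00, V=0.09; Q2=0.19, Q3=0.56; dissipated=0.105
Op 4: GROUND 2: Q2=0; energy lost=0.009
Total dissipated: 1.057 μJ

Answer: 1.06 μJ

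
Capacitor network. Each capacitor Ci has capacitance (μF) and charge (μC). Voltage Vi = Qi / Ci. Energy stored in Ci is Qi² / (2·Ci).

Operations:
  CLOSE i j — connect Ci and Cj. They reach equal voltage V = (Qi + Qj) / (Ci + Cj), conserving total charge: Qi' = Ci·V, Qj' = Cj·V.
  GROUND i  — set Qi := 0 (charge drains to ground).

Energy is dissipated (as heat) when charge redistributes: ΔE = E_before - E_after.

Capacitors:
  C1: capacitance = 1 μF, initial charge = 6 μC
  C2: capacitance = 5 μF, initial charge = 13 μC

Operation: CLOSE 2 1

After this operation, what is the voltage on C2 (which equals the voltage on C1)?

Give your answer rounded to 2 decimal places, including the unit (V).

Initial: C1(1μF, Q=6μC, V=6.00V), C2(5μF, Q=13μC, V=2.60V)
Op 1: CLOSE 2-1: Q_total=19.00, C_total=6.00, V=3.17; Q2=15.83, Q1=3.17; dissipated=4.817

Answer: 3.17 V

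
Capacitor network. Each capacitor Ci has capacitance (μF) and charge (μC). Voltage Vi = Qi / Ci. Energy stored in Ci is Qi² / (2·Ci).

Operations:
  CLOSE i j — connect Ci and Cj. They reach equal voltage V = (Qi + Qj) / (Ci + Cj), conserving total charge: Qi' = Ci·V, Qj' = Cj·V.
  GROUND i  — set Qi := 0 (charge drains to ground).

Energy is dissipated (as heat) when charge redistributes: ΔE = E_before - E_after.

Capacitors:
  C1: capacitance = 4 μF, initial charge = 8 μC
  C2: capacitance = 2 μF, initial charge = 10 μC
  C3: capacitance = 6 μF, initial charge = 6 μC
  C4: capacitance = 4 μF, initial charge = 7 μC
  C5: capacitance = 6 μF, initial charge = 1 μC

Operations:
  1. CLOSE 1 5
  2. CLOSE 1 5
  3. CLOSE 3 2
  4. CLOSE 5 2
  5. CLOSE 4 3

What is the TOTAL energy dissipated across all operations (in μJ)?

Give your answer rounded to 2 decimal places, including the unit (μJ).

Initial: C1(4μF, Q=8μC, V=2.00V), C2(2μF, Q=10μC, V=5.00V), C3(6μF, Q=6μC, V=1.00V), C4(4μF, Q=7μC, V=1.75V), C5(6μF, Q=1μC, V=0.17V)
Op 1: CLOSE 1-5: Q_total=9.00, C_total=10.00, V=0.90; Q1=3.60, Q5=5.40; dissipated=4.033
Op 2: CLOSE 1-5: Q_total=9.00, C_total=10.00, V=0.90; Q1=3.60, Q5=5.40; dissipated=0.000
Op 3: CLOSE 3-2: Q_total=16.00, C_total=8.00, V=2.00; Q3=12.00, Q2=4.00; dissipated=12.000
Op 4: CLOSE 5-2: Q_total=9.40, C_total=8.00, V=1.18; Q5=7.05, Q2=2.35; dissipated=0.907
Op 5: CLOSE 4-3: Q_total=19.00, C_total=10.00, V=1.90; Q4=7.60, Q3=11.40; dissipated=0.075
Total dissipated: 17.016 μJ

Answer: 17.02 μJ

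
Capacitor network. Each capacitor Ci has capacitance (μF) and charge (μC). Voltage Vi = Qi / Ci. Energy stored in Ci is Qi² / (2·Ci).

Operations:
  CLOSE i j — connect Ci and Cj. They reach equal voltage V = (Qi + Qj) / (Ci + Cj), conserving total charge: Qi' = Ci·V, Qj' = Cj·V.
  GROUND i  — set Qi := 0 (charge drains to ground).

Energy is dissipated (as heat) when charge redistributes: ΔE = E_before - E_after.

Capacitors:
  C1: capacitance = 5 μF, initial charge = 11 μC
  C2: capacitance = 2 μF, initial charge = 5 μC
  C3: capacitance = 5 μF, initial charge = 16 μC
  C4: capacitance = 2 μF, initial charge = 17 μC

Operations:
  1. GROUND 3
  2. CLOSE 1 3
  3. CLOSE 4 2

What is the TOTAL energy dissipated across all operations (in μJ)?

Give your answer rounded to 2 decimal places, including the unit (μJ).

Initial: C1(5μF, Q=11μC, V=2.20V), C2(2μF, Q=5μC, V=2.50V), C3(5μF, Q=16μC, V=3.20V), C4(2μF, Q=17μC, V=8.50V)
Op 1: GROUND 3: Q3=0; energy lost=25.600
Op 2: CLOSE 1-3: Q_total=11.00, C_total=10.00, V=1.10; Q1=5.50, Q3=5.50; dissipated=6.050
Op 3: CLOSE 4-2: Q_total=22.00, C_total=4.00, V=5.50; Q4=11.00, Q2=11.00; dissipated=18.000
Total dissipated: 49.650 μJ

Answer: 49.65 μJ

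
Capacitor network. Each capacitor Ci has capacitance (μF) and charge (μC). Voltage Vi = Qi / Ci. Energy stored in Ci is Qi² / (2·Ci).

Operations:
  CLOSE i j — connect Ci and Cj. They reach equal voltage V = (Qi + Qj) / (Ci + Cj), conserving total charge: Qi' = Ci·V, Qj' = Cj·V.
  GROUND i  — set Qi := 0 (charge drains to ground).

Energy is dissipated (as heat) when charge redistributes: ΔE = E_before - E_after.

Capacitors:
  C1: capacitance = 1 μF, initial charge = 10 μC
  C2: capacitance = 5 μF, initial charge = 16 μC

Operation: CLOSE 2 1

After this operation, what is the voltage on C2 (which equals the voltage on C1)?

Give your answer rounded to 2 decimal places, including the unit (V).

Answer: 4.33 V

Derivation:
Initial: C1(1μF, Q=10μC, V=10.00V), C2(5μF, Q=16μC, V=3.20V)
Op 1: CLOSE 2-1: Q_total=26.00, C_total=6.00, V=4.33; Q2=21.67, Q1=4.33; dissipated=19.267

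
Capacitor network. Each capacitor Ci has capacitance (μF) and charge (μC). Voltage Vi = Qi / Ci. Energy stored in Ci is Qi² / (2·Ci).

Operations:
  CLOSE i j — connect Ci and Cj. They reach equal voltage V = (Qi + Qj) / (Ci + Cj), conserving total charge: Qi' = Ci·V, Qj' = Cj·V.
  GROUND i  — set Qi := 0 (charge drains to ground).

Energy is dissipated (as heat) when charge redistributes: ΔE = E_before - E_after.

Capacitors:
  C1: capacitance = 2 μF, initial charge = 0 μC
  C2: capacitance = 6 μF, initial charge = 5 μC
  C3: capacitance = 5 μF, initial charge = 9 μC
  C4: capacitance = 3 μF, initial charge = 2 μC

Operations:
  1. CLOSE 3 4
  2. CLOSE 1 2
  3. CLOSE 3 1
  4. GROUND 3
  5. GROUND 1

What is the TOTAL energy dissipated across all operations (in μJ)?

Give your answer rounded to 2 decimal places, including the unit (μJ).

Initial: C1(2μF, Q=0μC, V=0.00V), C2(6μF, Q=5μC, V=0.83V), C3(5μF, Q=9μC, V=1.80V), C4(3μF, Q=2μC, V=0.67V)
Op 1: CLOSE 3-4: Q_total=11.00, C_total=8.00, V=1.38; Q3=6.88, Q4=4.12; dissipated=1.204
Op 2: CLOSE 1-2: Q_total=5.00, C_total=8.00, V=0.62; Q1=1.25, Q2=3.75; dissipated=0.521
Op 3: CLOSE 3-1: Q_total=8.12, C_total=7.00, V=1.16; Q3=5.80, Q1=2.32; dissipated=0.402
Op 4: GROUND 3: Q3=0; energy lost=3.368
Op 5: GROUND 1: Q1=0; energy lost=1.347
Total dissipated: 6.842 μJ

Answer: 6.84 μJ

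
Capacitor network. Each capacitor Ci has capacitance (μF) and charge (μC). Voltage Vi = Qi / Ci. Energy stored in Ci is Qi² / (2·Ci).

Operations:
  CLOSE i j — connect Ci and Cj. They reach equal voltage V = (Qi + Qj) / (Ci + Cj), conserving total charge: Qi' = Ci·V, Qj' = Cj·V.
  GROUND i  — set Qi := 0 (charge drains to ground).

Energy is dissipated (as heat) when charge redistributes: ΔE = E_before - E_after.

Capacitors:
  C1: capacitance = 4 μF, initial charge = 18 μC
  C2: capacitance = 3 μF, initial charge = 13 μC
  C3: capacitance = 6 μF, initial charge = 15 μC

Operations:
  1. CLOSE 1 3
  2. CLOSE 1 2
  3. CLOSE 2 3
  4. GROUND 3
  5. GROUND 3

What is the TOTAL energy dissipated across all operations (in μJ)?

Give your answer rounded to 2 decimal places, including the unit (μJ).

Answer: 41.57 μJ

Derivation:
Initial: C1(4μF, Q=18μC, V=4.50V), C2(3μF, Q=13μC, V=4.33V), C3(6μF, Q=15μC, V=2.50V)
Op 1: CLOSE 1-3: Q_total=33.00, C_total=10.00, V=3.30; Q1=13.20, Q3=19.80; dissipated=4.800
Op 2: CLOSE 1-2: Q_total=26.20, C_total=7.00, V=3.74; Q1=14.97, Q2=11.23; dissipated=0.915
Op 3: CLOSE 2-3: Q_total=31.03, C_total=9.00, V=3.45; Q2=10.34, Q3=20.69; dissipated=0.196
Op 4: GROUND 3: Q3=0; energy lost=35.658
Op 5: GROUND 3: Q3=0; energy lost=0.000
Total dissipated: 41.570 μJ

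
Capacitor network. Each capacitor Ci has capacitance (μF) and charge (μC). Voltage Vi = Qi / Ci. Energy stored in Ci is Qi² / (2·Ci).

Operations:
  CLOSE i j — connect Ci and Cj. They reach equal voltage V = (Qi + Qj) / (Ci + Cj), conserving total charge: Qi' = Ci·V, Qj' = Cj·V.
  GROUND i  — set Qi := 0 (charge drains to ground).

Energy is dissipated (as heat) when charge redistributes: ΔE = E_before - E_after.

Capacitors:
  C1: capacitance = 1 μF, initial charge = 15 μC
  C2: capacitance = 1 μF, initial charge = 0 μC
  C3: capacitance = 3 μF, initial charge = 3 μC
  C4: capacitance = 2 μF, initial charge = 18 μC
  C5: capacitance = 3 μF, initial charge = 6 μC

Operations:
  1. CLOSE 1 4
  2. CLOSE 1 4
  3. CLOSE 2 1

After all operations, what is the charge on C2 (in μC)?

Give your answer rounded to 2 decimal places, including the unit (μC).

Initial: C1(1μF, Q=15μC, V=15.00V), C2(1μF, Q=0μC, V=0.00V), C3(3μF, Q=3μC, V=1.00V), C4(2μF, Q=18μC, V=9.00V), C5(3μF, Q=6μC, V=2.00V)
Op 1: CLOSE 1-4: Q_total=33.00, C_total=3.00, V=11.00; Q1=11.00, Q4=22.00; dissipated=12.000
Op 2: CLOSE 1-4: Q_total=33.00, C_total=3.00, V=11.00; Q1=11.00, Q4=22.00; dissipated=0.000
Op 3: CLOSE 2-1: Q_total=11.00, C_total=2.00, V=5.50; Q2=5.50, Q1=5.50; dissipated=30.250
Final charges: Q1=5.50, Q2=5.50, Q3=3.00, Q4=22.00, Q5=6.00

Answer: 5.50 μC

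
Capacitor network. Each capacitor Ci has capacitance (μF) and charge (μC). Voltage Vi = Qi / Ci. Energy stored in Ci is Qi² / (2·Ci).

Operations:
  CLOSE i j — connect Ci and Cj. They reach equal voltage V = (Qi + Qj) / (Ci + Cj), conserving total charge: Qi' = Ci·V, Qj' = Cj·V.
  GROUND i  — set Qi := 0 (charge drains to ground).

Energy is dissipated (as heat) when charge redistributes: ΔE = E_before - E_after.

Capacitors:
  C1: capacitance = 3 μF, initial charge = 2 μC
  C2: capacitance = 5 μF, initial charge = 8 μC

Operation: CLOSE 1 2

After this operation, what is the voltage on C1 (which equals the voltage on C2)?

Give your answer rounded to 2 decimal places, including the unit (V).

Answer: 1.25 V

Derivation:
Initial: C1(3μF, Q=2μC, V=0.67V), C2(5μF, Q=8μC, V=1.60V)
Op 1: CLOSE 1-2: Q_total=10.00, C_total=8.00, V=1.25; Q1=3.75, Q2=6.25; dissipated=0.817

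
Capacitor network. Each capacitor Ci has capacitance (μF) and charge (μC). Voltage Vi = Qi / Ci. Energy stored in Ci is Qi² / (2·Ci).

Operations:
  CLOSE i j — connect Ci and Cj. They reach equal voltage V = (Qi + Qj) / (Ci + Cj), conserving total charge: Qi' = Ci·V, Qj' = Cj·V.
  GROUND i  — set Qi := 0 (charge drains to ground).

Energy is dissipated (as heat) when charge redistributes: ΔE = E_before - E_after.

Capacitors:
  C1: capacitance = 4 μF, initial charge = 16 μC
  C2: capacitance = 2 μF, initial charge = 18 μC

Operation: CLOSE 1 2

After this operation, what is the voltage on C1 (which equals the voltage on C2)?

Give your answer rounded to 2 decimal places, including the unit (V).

Initial: C1(4μF, Q=16μC, V=4.00V), C2(2μF, Q=18μC, V=9.00V)
Op 1: CLOSE 1-2: Q_total=34.00, C_total=6.00, V=5.67; Q1=22.67, Q2=11.33; dissipated=16.667

Answer: 5.67 V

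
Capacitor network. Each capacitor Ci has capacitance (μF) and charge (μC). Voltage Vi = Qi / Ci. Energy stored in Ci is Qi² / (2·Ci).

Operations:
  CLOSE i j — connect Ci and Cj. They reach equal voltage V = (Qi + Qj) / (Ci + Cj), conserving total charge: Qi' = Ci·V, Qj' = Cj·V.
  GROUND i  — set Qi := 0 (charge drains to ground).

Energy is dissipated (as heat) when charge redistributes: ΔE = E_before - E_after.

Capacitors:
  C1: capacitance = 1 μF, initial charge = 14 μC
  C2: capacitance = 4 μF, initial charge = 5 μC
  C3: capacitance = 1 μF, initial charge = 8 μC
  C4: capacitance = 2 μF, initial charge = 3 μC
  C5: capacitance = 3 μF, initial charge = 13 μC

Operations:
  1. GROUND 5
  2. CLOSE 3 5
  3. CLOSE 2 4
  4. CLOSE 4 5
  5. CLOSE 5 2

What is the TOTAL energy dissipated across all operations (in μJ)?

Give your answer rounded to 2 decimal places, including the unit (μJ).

Answer: 52.61 μJ

Derivation:
Initial: C1(1μF, Q=14μC, V=14.00V), C2(4μF, Q=5μC, V=1.25V), C3(1μF, Q=8μC, V=8.00V), C4(2μF, Q=3μC, V=1.50V), C5(3μF, Q=13μC, V=4.33V)
Op 1: GROUND 5: Q5=0; energy lost=28.167
Op 2: CLOSE 3-5: Q_total=8.00, C_total=4.00, V=2.00; Q3=2.00, Q5=6.00; dissipated=24.000
Op 3: CLOSE 2-4: Q_total=8.00, C_total=6.00, V=1.33; Q2=5.33, Q4=2.67; dissipated=0.042
Op 4: CLOSE 4-5: Q_total=8.67, C_total=5.00, V=1.73; Q4=3.47, Q5=5.20; dissipated=0.267
Op 5: CLOSE 5-2: Q_total=10.53, C_total=7.00, V=1.50; Q5=4.51, Q2=6.02; dissipated=0.137
Total dissipated: 52.612 μJ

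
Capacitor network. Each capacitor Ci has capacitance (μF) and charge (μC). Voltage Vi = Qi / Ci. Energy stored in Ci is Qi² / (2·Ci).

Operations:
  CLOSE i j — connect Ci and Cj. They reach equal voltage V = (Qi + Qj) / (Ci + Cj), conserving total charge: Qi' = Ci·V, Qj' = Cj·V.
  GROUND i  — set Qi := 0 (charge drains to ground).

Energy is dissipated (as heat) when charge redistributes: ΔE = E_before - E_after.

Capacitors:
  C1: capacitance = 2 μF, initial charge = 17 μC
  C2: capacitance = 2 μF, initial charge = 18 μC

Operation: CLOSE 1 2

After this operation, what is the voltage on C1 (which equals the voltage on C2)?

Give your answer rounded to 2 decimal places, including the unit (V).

Initial: C1(2μF, Q=17μC, V=8.50V), C2(2μF, Q=18μC, V=9.00V)
Op 1: CLOSE 1-2: Q_total=35.00, C_total=4.00, V=8.75; Q1=17.50, Q2=17.50; dissipated=0.125

Answer: 8.75 V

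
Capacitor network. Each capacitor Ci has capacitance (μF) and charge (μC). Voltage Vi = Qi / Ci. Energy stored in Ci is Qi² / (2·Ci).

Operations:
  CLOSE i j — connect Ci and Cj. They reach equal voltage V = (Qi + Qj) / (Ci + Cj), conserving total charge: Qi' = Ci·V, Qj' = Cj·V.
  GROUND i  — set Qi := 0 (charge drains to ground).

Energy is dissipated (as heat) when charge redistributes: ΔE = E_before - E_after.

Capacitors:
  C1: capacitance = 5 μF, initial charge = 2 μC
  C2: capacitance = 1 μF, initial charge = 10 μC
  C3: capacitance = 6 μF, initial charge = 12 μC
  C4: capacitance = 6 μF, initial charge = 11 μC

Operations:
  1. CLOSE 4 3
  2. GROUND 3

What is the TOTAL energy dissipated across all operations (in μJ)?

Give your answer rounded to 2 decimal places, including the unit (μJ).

Initial: C1(5μF, Q=2μC, V=0.40V), C2(1μF, Q=10μC, V=10.00V), C3(6μF, Q=12μC, V=2.00V), C4(6μF, Q=11μC, V=1.83V)
Op 1: CLOSE 4-3: Q_total=23.00, C_total=12.00, V=1.92; Q4=11.50, Q3=11.50; dissipated=0.042
Op 2: GROUND 3: Q3=0; energy lost=11.021
Total dissipated: 11.062 μJ

Answer: 11.06 μJ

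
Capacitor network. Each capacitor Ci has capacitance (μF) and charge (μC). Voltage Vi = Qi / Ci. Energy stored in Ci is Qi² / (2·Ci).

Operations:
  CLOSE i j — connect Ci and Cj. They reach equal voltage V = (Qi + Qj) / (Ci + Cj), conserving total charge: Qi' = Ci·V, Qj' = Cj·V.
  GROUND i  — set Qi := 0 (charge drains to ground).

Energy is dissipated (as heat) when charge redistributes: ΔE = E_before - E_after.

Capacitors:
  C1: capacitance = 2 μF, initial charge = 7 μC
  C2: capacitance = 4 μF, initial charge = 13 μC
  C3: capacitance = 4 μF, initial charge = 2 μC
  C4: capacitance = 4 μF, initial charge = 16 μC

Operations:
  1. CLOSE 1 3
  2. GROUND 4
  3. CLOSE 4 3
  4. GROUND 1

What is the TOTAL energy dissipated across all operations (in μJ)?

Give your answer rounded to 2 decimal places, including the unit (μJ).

Initial: C1(2μF, Q=7μC, V=3.50V), C2(4μF, Q=13μC, V=3.25V), C3(4μF, Q=2μC, V=0.50V), C4(4μF, Q=16μC, V=4.00V)
Op 1: CLOSE 1-3: Q_total=9.00, C_total=6.00, V=1.50; Q1=3.00, Q3=6.00; dissipated=6.000
Op 2: GROUND 4: Q4=0; energy lost=32.000
Op 3: CLOSE 4-3: Q_total=6.00, C_total=8.00, V=0.75; Q4=3.00, Q3=3.00; dissipated=2.250
Op 4: GROUND 1: Q1=0; energy lost=2.250
Total dissipated: 42.500 μJ

Answer: 42.50 μJ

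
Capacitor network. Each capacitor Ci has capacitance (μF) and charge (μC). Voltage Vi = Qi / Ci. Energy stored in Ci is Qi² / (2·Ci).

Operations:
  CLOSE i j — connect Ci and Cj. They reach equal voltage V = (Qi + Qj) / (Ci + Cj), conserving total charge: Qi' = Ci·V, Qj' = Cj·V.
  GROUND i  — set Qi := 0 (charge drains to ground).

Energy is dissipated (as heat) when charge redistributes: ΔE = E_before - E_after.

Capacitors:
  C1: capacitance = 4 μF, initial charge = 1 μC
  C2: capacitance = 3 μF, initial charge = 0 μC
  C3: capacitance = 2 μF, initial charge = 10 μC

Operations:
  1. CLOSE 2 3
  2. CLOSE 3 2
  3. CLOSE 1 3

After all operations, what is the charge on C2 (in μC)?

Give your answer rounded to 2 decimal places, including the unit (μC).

Initial: C1(4μF, Q=1μC, V=0.25V), C2(3μF, Q=0μC, V=0.00V), C3(2μF, Q=10μC, V=5.00V)
Op 1: CLOSE 2-3: Q_total=10.00, C_total=5.00, V=2.00; Q2=6.00, Q3=4.00; dissipated=15.000
Op 2: CLOSE 3-2: Q_total=10.00, C_total=5.00, V=2.00; Q3=4.00, Q2=6.00; dissipated=0.000
Op 3: CLOSE 1-3: Q_total=5.00, C_total=6.00, V=0.83; Q1=3.33, Q3=1.67; dissipated=2.042
Final charges: Q1=3.33, Q2=6.00, Q3=1.67

Answer: 6.00 μC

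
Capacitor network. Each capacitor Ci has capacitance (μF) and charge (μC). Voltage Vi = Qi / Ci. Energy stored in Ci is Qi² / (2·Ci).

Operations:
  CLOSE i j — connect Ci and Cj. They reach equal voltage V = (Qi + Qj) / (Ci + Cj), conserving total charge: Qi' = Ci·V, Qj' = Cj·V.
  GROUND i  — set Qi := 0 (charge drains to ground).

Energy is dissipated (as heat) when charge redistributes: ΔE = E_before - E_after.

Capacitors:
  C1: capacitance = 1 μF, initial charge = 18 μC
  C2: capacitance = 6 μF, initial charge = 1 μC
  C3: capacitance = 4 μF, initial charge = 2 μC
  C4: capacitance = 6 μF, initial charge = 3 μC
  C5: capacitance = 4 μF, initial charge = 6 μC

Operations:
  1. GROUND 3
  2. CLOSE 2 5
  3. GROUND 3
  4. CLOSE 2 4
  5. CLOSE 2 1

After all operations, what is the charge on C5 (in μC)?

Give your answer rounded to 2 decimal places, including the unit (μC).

Initial: C1(1μF, Q=18μC, V=18.00V), C2(6μF, Q=1μC, V=0.17V), C3(4μF, Q=2μC, V=0.50V), C4(6μF, Q=3μC, V=0.50V), C5(4μF, Q=6μC, V=1.50V)
Op 1: GROUND 3: Q3=0; energy lost=0.500
Op 2: CLOSE 2-5: Q_total=7.00, C_total=10.00, V=0.70; Q2=4.20, Q5=2.80; dissipated=2.133
Op 3: GROUND 3: Q3=0; energy lost=0.000
Op 4: CLOSE 2-4: Q_total=7.20, C_total=12.00, V=0.60; Q2=3.60, Q4=3.60; dissipated=0.060
Op 5: CLOSE 2-1: Q_total=21.60, C_total=7.00, V=3.09; Q2=18.51, Q1=3.09; dissipated=129.754
Final charges: Q1=3.09, Q2=18.51, Q3=0.00, Q4=3.60, Q5=2.80

Answer: 2.80 μC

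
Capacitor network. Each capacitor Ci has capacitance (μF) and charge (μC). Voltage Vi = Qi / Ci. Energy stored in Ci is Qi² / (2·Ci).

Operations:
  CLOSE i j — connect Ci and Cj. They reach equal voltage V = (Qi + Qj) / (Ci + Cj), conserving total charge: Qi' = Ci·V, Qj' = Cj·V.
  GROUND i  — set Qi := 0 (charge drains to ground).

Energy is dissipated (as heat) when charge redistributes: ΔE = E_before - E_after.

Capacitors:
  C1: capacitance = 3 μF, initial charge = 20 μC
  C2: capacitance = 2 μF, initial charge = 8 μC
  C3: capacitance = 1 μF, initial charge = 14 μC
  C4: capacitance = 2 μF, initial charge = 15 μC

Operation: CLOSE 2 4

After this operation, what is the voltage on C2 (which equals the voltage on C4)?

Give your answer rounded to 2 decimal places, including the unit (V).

Answer: 5.75 V

Derivation:
Initial: C1(3μF, Q=20μC, V=6.67V), C2(2μF, Q=8μC, V=4.00V), C3(1μF, Q=14μC, V=14.00V), C4(2μF, Q=15μC, V=7.50V)
Op 1: CLOSE 2-4: Q_total=23.00, C_total=4.00, V=5.75; Q2=11.50, Q4=11.50; dissipated=6.125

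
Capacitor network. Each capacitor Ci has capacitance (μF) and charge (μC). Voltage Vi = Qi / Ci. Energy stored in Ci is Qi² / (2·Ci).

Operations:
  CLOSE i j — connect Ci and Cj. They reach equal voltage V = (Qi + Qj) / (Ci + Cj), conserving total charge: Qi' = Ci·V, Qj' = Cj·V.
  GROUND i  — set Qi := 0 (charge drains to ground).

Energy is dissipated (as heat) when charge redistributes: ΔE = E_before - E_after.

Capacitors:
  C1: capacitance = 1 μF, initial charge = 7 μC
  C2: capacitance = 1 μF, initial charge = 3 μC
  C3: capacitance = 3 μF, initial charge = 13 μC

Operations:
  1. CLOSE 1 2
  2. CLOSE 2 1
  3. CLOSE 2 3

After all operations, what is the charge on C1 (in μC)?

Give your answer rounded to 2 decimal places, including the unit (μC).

Answer: 5.00 μC

Derivation:
Initial: C1(1μF, Q=7μC, V=7.00V), C2(1μF, Q=3μC, V=3.00V), C3(3μF, Q=13μC, V=4.33V)
Op 1: CLOSE 1-2: Q_total=10.00, C_total=2.00, V=5.00; Q1=5.00, Q2=5.00; dissipated=4.000
Op 2: CLOSE 2-1: Q_total=10.00, C_total=2.00, V=5.00; Q2=5.00, Q1=5.00; dissipated=0.000
Op 3: CLOSE 2-3: Q_total=18.00, C_total=4.00, V=4.50; Q2=4.50, Q3=13.50; dissipated=0.167
Final charges: Q1=5.00, Q2=4.50, Q3=13.50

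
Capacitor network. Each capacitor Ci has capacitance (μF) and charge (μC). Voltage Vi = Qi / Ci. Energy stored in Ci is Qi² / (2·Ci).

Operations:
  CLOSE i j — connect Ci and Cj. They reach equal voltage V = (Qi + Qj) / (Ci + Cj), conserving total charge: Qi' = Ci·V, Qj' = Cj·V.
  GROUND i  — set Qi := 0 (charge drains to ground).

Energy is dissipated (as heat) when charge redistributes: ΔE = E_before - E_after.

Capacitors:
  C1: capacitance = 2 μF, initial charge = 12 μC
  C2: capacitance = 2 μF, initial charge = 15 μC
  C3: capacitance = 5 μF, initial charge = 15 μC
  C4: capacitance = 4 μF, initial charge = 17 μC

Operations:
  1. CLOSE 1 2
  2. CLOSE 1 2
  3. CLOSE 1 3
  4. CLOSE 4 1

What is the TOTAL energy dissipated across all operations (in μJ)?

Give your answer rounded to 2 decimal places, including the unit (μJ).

Answer: 11.19 μJ

Derivation:
Initial: C1(2μF, Q=12μC, V=6.00V), C2(2μF, Q=15μC, V=7.50V), C3(5μF, Q=15μC, V=3.00V), C4(4μF, Q=17μC, V=4.25V)
Op 1: CLOSE 1-2: Q_total=27.00, C_total=4.00, V=6.75; Q1=13.50, Q2=13.50; dissipated=1.125
Op 2: CLOSE 1-2: Q_total=27.00, C_total=4.00, V=6.75; Q1=13.50, Q2=13.50; dissipated=0.000
Op 3: CLOSE 1-3: Q_total=28.50, C_total=7.00, V=4.07; Q1=8.14, Q3=20.36; dissipated=10.045
Op 4: CLOSE 4-1: Q_total=25.14, C_total=6.00, V=4.19; Q4=16.76, Q1=8.38; dissipated=0.021
Total dissipated: 11.191 μJ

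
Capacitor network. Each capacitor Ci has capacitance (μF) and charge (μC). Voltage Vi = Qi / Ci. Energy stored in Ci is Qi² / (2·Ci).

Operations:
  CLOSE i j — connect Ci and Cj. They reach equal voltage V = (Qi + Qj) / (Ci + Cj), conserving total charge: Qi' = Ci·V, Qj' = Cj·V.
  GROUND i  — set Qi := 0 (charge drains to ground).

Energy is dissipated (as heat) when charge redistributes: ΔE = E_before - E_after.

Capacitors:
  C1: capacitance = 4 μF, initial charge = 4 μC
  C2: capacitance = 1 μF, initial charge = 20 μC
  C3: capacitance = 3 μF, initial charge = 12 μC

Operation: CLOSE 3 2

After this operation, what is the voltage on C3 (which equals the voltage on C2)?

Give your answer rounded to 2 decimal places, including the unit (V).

Initial: C1(4μF, Q=4μC, V=1.00V), C2(1μF, Q=20μC, V=20.00V), C3(3μF, Q=12μC, V=4.00V)
Op 1: CLOSE 3-2: Q_total=32.00, C_total=4.00, V=8.00; Q3=24.00, Q2=8.00; dissipated=96.000

Answer: 8.00 V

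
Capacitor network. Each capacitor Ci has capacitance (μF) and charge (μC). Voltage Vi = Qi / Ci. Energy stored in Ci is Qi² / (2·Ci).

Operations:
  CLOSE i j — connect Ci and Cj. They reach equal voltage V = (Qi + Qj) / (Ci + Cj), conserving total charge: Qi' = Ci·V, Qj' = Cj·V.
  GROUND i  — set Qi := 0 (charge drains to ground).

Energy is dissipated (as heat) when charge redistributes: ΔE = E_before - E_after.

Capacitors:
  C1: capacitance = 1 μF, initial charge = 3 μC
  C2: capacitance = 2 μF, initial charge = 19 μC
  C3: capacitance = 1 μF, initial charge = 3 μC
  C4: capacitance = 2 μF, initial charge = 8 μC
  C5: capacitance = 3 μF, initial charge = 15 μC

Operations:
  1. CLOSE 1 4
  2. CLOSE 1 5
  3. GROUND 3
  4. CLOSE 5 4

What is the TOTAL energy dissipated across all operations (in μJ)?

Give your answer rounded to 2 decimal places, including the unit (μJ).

Initial: C1(1μF, Q=3μC, V=3.00V), C2(2μF, Q=19μC, V=9.50V), C3(1μF, Q=3μC, V=3.00V), C4(2μF, Q=8μC, V=4.00V), C5(3μF, Q=15μC, V=5.00V)
Op 1: CLOSE 1-4: Q_total=11.00, C_total=3.00, V=3.67; Q1=3.67, Q4=7.33; dissipated=0.333
Op 2: CLOSE 1-5: Q_total=18.67, C_total=4.00, V=4.67; Q1=4.67, Q5=14.00; dissipated=0.667
Op 3: GROUND 3: Q3=0; energy lost=4.500
Op 4: CLOSE 5-4: Q_total=21.33, C_total=5.00, V=4.27; Q5=12.80, Q4=8.53; dissipated=0.600
Total dissipated: 6.100 μJ

Answer: 6.10 μJ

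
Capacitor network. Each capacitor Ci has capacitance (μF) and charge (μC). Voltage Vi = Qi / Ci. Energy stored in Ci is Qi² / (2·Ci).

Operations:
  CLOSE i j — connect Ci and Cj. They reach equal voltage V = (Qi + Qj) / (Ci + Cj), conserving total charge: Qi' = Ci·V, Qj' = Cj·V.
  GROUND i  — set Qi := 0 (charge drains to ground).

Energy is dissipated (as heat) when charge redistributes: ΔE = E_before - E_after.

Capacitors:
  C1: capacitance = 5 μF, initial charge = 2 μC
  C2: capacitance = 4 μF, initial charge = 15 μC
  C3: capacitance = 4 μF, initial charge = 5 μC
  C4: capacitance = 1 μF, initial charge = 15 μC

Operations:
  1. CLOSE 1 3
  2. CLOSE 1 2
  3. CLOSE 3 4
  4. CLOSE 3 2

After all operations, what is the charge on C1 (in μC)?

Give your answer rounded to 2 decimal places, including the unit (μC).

Initial: C1(5μF, Q=2μC, V=0.40V), C2(4μF, Q=15μC, V=3.75V), C3(4μF, Q=5μC, V=1.25V), C4(1μF, Q=15μC, V=15.00V)
Op 1: CLOSE 1-3: Q_total=7.00, C_total=9.00, V=0.78; Q1=3.89, Q3=3.11; dissipated=0.803
Op 2: CLOSE 1-2: Q_total=18.89, C_total=9.00, V=2.10; Q1=10.49, Q2=8.40; dissipated=9.816
Op 3: CLOSE 3-4: Q_total=18.11, C_total=5.00, V=3.62; Q3=14.49, Q4=3.62; dissipated=80.909
Op 4: CLOSE 3-2: Q_total=22.88, C_total=8.00, V=2.86; Q3=11.44, Q2=11.44; dissipated=2.321
Final charges: Q1=10.49, Q2=11.44, Q3=11.44, Q4=3.62

Answer: 10.49 μC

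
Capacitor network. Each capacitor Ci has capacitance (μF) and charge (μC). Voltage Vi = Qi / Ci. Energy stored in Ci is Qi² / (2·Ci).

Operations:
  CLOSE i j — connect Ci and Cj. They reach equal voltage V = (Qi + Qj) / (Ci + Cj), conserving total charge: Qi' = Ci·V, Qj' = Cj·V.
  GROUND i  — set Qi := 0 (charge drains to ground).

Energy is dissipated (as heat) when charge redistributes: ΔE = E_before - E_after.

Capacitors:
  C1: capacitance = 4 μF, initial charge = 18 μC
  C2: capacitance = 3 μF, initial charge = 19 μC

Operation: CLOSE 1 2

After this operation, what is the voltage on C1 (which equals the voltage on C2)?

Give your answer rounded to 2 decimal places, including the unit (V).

Answer: 5.29 V

Derivation:
Initial: C1(4μF, Q=18μC, V=4.50V), C2(3μF, Q=19μC, V=6.33V)
Op 1: CLOSE 1-2: Q_total=37.00, C_total=7.00, V=5.29; Q1=21.14, Q2=15.86; dissipated=2.881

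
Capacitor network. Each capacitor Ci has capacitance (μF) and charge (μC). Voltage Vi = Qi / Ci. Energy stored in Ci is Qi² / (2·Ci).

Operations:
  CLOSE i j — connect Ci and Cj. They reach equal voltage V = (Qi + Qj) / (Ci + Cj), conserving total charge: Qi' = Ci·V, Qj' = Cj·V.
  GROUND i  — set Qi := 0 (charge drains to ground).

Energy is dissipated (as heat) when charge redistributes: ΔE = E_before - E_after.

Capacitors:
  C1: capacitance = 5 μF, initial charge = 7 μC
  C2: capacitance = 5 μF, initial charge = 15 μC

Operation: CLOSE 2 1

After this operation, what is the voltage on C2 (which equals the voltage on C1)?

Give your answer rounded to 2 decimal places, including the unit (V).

Answer: 2.20 V

Derivation:
Initial: C1(5μF, Q=7μC, V=1.40V), C2(5μF, Q=15μC, V=3.00V)
Op 1: CLOSE 2-1: Q_total=22.00, C_total=10.00, V=2.20; Q2=11.00, Q1=11.00; dissipated=3.200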